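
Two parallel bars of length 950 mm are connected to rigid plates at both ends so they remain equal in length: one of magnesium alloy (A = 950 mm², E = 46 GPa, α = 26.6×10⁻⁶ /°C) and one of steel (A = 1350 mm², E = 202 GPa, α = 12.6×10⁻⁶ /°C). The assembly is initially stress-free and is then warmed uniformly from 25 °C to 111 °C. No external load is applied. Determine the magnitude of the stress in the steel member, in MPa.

σ ≈ 33.6 MPa (tensile)

The magnesium alloy has the larger α, so on heating it would change length more than the steel if both were free. The rigid plates force a common final length, so the magnesium alloy is put into compression and the steel into tension, with equal and opposite forces P (no external load).
Setting the final lengths equal and cancelling L: (α₁ − α₂)ΔT = P/(A₁E₁) + P/(A₂E₂).
|α₁ − α₂|·ΔT = 14×10⁻⁶ × 86 = 0.001204.
1/(A₁E₁) + 1/(A₂E₂) = 1/(950×46×10³) + 1/(1350×202×10³) = 2.655×10⁻⁸ N⁻¹.
So P = 0.001204 / 2.655×10⁻⁸ = 45.35 kN.
σ_{steel} = P/A₂ = 45350/1350 = 33.59 MPa, tensile.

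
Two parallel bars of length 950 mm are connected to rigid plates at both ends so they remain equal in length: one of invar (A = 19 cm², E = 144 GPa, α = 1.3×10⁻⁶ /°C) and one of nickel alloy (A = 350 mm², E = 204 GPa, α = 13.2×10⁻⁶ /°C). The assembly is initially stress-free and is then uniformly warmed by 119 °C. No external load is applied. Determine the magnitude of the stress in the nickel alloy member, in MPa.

Both members must finish at the same length. With the larger α, the nickel alloy tends to over-expand; the plates restrain it, putting the nickel alloy in compression and the invar in tension. With no external load the two internal forces are equal and opposite, magnitude P.
Equating the net (thermal + elastic) strains gives |α₁ − α₂|·ΔT = P·[1/(A₁E₁) + 1/(A₂E₂)].
|α₁ − α₂|·ΔT = 11.9×10⁻⁶ × 119 = 0.001416.
1/(A₁E₁) + 1/(A₂E₂) = 1/(1900×144×10³) + 1/(350×204×10³) = 1.766×10⁻⁸ N⁻¹.
P = 0.001416 / 1.766×10⁻⁸ = 80180 N = 80.18 kN.
σ_{nickel alloy} = P/A₂ = 80180/350 = 229.1 MPa, compressive.

σ ≈ 229 MPa (compressive)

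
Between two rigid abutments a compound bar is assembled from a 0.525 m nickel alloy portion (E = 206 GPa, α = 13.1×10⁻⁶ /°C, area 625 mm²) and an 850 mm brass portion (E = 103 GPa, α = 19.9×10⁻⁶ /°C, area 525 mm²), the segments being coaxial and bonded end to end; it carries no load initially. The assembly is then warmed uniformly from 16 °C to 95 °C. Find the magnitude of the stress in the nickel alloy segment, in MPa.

If the supports were absent, the total length change would be Σ αᵢΔT Lᵢ = 13.1×10⁻⁶×79×525 + 19.9×10⁻⁶×79×850 = 1.88 mm.
The walls prevent any net length change, so an axial force P (same in every segment) develops. Compatibility: P · Σ Lᵢ/(AᵢEᵢ) = δ_free.
Σ Lᵢ/(AᵢEᵢ) = 525/(625×206×10³) + 850/(525×103×10³) = 1.98×10⁻⁵ mm/N.
P = 1.88 / 1.98×10⁻⁵ = 94950 N = 94.95 kN, compressive.
σ_{nickel alloy} = P / A = 94950 / 625 = 151.9 MPa.

σ ≈ 152 MPa (compressive)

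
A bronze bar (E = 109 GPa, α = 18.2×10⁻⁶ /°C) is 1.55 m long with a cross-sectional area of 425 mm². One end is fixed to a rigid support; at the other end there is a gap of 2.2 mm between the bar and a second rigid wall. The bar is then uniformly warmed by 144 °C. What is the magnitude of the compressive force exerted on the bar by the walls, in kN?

Unrestrained expansion: δ_free = αΔT L = 18.2×10⁻⁶ × 144 × 1550 = 4.062 mm.
This exceeds the 2.2 mm gap, so the wall pushes back. The portion of expansion that must be recovered elastically is δ_free − gap = 4.062 − 2.2 = 1.862 mm.
Compatibility: PL/(AE) = 1.862 mm, so σ = P/A = E × (1.862/1550) = 131 MPa.
Force on the wall = σA = 131 × 425 mm² = 55.66 kN.

P ≈ 55.7 kN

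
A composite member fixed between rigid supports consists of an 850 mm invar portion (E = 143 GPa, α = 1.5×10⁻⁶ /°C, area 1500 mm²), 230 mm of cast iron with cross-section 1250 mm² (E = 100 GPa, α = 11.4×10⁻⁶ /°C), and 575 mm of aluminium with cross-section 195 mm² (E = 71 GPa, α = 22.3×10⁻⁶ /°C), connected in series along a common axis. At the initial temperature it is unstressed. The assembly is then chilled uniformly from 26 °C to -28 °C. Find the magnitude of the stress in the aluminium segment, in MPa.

If the supports were absent, the total length change would be Σ αᵢΔT Lᵢ = 1.5×10⁻⁶×54×850 + 11.4×10⁻⁶×54×230 + 22.3×10⁻⁶×54×575 = 0.9029 mm.
The rigid supports impose zero overall length change; the single axial force P common to all segments must satisfy P Σ Lᵢ/(AᵢEᵢ) = δ_free.
The series flexibility is Σ Lᵢ/(AᵢEᵢ) = 850/(1500×143×10³) + 230/(1250×100×10³) + 575/(195×71×10³) = 4.733×10⁻⁵ mm/N.
P = 0.9029 / 4.733×10⁻⁵ = 19070 N = 19.07 kN, tensile.
σ_{aluminium} = P / A = 19070 / 195 = 97.82 MPa.

σ ≈ 97.8 MPa (tensile)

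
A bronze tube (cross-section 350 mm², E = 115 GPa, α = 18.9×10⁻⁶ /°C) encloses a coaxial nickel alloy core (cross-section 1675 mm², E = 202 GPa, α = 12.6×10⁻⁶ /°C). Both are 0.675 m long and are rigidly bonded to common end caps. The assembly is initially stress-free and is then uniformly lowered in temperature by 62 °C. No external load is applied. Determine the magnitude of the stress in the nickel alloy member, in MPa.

The bronze has the larger α, so on cooling it would change length more than the nickel alloy if both were free. The rigid plates force a common final length, so the bronze is put into tension and the nickel alloy into compression, with equal and opposite forces P (no external load).
Compatibility of the two members (thermal + elastic change equal): (α₁ − α₂)ΔT = P·[1/(A₁E₁) + 1/(A₂E₂)].
|α₁ − α₂|·ΔT = 6.3×10⁻⁶ × 62 = 0.0003906.
1/(A₁E₁) + 1/(A₂E₂) = 1/(350×115×10³) + 1/(1675×202×10³) = 2.78×10⁻⁸ N⁻¹.
So P = 0.0003906 / 2.78×10⁻⁸ = 14.05 kN.
σ_{nickel alloy} = P/A₂ = 14050/1675 = 8.388 MPa, compressive.

σ ≈ 8.39 MPa (compressive)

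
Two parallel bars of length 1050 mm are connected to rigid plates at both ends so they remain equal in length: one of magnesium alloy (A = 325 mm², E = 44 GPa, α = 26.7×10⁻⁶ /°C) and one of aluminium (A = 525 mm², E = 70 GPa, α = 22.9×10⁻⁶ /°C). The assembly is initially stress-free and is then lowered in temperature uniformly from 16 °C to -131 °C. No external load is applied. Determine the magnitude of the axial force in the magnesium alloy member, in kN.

Both members must finish at the same length. With the larger α, the magnesium alloy tends to over-contract; the plates restrain it, putting the magnesium alloy in tension and the aluminium in compression. With no external load the two internal forces are equal and opposite, magnitude P.
Setting the final lengths equal and cancelling L: (α₁ − α₂)ΔT = P/(A₁E₁) + P/(A₂E₂).
|α₁ − α₂|·ΔT = 3.8×10⁻⁶ × 147 = 0.0005586.
1/(A₁E₁) + 1/(A₂E₂) = 1/(325×44×10³) + 1/(525×70×10³) = 9.714×10⁻⁸ N⁻¹.
P = 0.0005586 / 9.714×10⁻⁸ = 5750 N = 5.75 kN.

P ≈ 5.75 kN (tensile in the magnesium alloy)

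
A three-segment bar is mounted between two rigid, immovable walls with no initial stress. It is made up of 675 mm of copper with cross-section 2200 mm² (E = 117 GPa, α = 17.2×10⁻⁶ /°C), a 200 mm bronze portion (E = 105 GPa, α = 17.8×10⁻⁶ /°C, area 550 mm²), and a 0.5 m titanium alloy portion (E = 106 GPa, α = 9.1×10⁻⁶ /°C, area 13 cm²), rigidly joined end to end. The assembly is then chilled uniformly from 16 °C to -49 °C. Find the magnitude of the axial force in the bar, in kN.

P ≈ 132 kN (tensile)

If the supports were absent, the total length change would be Σ αᵢΔT Lᵢ = 17.2×10⁻⁶×65×675 + 17.8×10⁻⁶×65×200 + 9.1×10⁻⁶×65×500 = 1.282 mm.
Since the ends are fixed, an axial force P builds up, equal in every segment, with P · Σ Lᵢ/(AᵢEᵢ) = δ_free.
The series flexibility is Σ Lᵢ/(AᵢEᵢ) = 675/(2200×117×10³) + 200/(550×105×10³) + 500/(1300×106×10³) = 9.714×10⁻⁶ mm/N.
P = 1.282 / 9.714×10⁻⁶ = 132000 N = 132 kN, tensile.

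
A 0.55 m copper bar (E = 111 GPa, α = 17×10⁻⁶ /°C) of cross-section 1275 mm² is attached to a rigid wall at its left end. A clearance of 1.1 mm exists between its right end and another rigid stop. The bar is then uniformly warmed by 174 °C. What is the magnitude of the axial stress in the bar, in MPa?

Unrestrained expansion: δ_free = αΔT L = 17×10⁻⁶ × 174 × 550 = 1.627 mm.
After closing the 1.1 mm clearance, 1.627 − 1.1 = 0.5269 mm of expansion remains to be suppressed by the wall.
That suppressed elongation corresponds to σ = E·Δ/L = 111×10³ × 0.5269/550 = 106.3 MPa.

σ ≈ 106 MPa (compressive)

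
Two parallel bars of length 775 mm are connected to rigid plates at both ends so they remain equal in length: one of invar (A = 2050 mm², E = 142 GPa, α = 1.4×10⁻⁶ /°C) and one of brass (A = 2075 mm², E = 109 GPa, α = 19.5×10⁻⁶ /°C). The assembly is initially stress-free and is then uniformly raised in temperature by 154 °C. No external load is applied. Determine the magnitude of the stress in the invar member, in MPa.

Both members must finish at the same length. With the larger α, the brass tends to over-expand; the plates restrain it, putting the brass in compression and the invar in tension. With no external load the two internal forces are equal and opposite, magnitude P.
Equating the net (thermal + elastic) strains gives |α₁ − α₂|·ΔT = P·[1/(A₁E₁) + 1/(A₂E₂)].
|α₁ − α₂|·ΔT = 18.1×10⁻⁶ × 154 = 0.002787.
1/(A₁E₁) + 1/(A₂E₂) = 1/(2050×142×10³) + 1/(2075×109×10³) = 7.857×10⁻⁹ N⁻¹.
P = 0.002787 / 7.857×10⁻⁹ = 354800 N = 354.8 kN.
σ_{invar} = P/A₁ = 354800/2050 = 173.1 MPa, tensile.

σ ≈ 173 MPa (tensile)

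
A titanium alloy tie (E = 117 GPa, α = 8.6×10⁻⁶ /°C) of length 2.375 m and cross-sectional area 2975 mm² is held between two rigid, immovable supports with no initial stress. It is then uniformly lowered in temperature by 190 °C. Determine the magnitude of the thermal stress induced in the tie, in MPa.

σ ≈ 191 MPa (tensile)

The supports are rigid, so the total axial strain is zero. The restrained thermal strain is ε = αΔT = 8.6×10⁻⁶ × 190 = 1634×10⁻⁶.
σ = EαΔT = 117×10³ × 8.6×10⁻⁶ × 190 = 191.2 MPa (tensile; the tie is trying to contract).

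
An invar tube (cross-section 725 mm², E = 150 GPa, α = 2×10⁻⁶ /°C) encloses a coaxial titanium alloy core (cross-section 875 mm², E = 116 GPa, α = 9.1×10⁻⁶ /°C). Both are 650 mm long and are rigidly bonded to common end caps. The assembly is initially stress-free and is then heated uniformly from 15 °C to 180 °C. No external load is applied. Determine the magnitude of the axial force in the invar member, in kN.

P ≈ 61.5 kN (tensile in the invar)

The titanium alloy has the larger α, so on heating it would change length more than the invar if both were free. The rigid plates force a common final length, so the titanium alloy is put into compression and the invar into tension, with equal and opposite forces P (no external load).
Setting the final lengths equal and cancelling L: (α₁ − α₂)ΔT = P/(A₁E₁) + P/(A₂E₂).
|α₁ − α₂|·ΔT = 7.1×10⁻⁶ × 165 = 0.001171.
1/(A₁E₁) + 1/(A₂E₂) = 1/(725×150×10³) + 1/(875×116×10³) = 1.905×10⁻⁸ N⁻¹.
P = 0.001171 / 1.905×10⁻⁸ = 61500 N = 61.5 kN.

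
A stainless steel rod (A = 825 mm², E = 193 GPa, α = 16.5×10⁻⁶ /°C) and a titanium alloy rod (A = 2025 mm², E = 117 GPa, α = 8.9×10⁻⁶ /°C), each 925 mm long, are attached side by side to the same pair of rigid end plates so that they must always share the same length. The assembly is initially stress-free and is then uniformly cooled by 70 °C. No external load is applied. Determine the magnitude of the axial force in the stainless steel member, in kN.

Both members must finish at the same length. With the larger α, the stainless steel tends to over-contract; the plates restrain it, putting the stainless steel in tension and the titanium alloy in compression. With no external load the two internal forces are equal and opposite, magnitude P.
Equating the net (thermal + elastic) strains gives |α₁ − α₂|·ΔT = P·[1/(A₁E₁) + 1/(A₂E₂)].
|α₁ − α₂|·ΔT = 7.6×10⁻⁶ × 70 = 0.000532.
1/(A₁E₁) + 1/(A₂E₂) = 1/(825×193×10³) + 1/(2025×117×10³) = 1.05×10⁻⁸ N⁻¹.
P = 0.000532 / 1.05×10⁻⁸ = 50660 N = 50.66 kN.

P ≈ 50.7 kN (tensile in the stainless steel)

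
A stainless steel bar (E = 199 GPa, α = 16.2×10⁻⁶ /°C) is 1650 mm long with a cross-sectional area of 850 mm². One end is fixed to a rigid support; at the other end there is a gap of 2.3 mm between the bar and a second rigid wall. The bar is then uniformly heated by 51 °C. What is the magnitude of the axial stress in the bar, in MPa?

Free thermal elongation = αΔT L = 16.2×10⁻⁶ × 51 × 1650 = 1.363 mm.
Since δ_free = 1.36 mm is less than the 2.3 mm gap, the bar never touches the wall. No axial force develops.

σ ≈ 0 MPa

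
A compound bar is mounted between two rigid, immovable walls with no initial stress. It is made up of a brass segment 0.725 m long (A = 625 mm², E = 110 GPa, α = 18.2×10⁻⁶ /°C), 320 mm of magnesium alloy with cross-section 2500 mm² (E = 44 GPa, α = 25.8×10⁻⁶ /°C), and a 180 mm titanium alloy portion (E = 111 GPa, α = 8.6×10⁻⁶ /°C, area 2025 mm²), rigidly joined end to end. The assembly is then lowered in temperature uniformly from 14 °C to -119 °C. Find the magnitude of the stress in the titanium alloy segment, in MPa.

σ ≈ 106 MPa (tensile)

If the supports were absent, the total length change would be Σ αᵢΔT Lᵢ = 18.2×10⁻⁶×133×725 + 25.8×10⁻⁶×133×320 + 8.6×10⁻⁶×133×180 = 3.059 mm.
The walls prevent any net length change, so an axial force P (same in every segment) develops. Compatibility: P · Σ Lᵢ/(AᵢEᵢ) = δ_free.
The series flexibility is Σ Lᵢ/(AᵢEᵢ) = 725/(625×110×10³) + 320/(2500×44×10³) + 180/(2025×111×10³) = 1.426×10⁻⁵ mm/N.
Hence P = δ_free / Σ(L/AE) = 3.059/1.426×10⁻⁵ = 214.6 kN (tensile).
σ_{titanium alloy} = P / A = 214600 / 2025 = 106 MPa.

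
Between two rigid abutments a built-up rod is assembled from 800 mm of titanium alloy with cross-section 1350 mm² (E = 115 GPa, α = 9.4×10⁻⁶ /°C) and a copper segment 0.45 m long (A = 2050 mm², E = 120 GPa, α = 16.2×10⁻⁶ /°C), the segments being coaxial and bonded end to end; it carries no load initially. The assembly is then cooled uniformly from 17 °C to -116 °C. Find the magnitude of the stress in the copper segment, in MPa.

σ ≈ 138 MPa (tensile)

If the supports were absent, the total length change would be Σ αᵢΔT Lᵢ = 9.4×10⁻⁶×133×800 + 16.2×10⁻⁶×133×450 = 1.97 mm.
Since the ends are fixed, an axial force P builds up, equal in every segment, with P · Σ Lᵢ/(AᵢEᵢ) = δ_free.
The series flexibility is Σ Lᵢ/(AᵢEᵢ) = 800/(1350×115×10³) + 450/(2050×120×10³) = 6.982×10⁻⁶ mm/N.
So P = 1.97 / 6.982×10⁻⁶ = 282.1 kN, tensile.
σ_{copper} = P / A = 282100 / 2050 = 137.6 MPa.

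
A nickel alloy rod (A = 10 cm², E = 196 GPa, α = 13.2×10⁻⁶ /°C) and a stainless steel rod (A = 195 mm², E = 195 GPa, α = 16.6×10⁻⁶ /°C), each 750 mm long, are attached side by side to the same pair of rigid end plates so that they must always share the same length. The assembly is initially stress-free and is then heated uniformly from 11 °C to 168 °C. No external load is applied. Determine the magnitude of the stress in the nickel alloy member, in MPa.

σ ≈ 17 MPa (tensile)

Both members must finish at the same length. With the larger α, the stainless steel tends to over-expand; the plates restrain it, putting the stainless steel in compression and the nickel alloy in tension. With no external load the two internal forces are equal and opposite, magnitude P.
Equating the net (thermal + elastic) strains gives |α₁ − α₂|·ΔT = P·[1/(A₁E₁) + 1/(A₂E₂)].
|α₁ − α₂|·ΔT = 3.4×10⁻⁶ × 157 = 0.0005338.
1/(A₁E₁) + 1/(A₂E₂) = 1/(1000×196×10³) + 1/(195×195×10³) = 3.14×10⁻⁸ N⁻¹.
P = 0.0005338 / 3.14×10⁻⁸ = 17000 N = 17 kN.
σ_{nickel alloy} = P/A₁ = 17000/1000 = 17 MPa, tensile.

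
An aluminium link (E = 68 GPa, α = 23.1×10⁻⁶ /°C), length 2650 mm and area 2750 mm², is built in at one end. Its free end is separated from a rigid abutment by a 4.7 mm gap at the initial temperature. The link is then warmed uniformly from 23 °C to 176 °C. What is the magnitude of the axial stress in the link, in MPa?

σ ≈ 120 MPa (compressive)

Free thermal elongation = αΔT L = 23.1×10⁻⁶ × 153 × 2650 = 9.366 mm.
This exceeds the 4.7 mm gap, so the wall pushes back. The portion of expansion that must be recovered elastically is δ_free − gap = 9.366 − 4.7 = 4.666 mm.
So σ = E(δ_free − g)/L = 68×10³ × 4.666/2650 = 119.7 MPa.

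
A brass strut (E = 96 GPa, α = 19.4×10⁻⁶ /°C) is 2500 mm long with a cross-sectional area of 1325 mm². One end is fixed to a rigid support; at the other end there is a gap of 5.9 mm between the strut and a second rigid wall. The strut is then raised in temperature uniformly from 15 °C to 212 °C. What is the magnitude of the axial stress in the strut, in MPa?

If the wall were absent the strut would grow by αΔT L = 19.4×10⁻⁶ × 197 × 2500 = 9.554 mm.
After closing the 5.9 mm clearance, 9.554 − 5.9 = 3.654 mm of expansion remains to be suppressed by the wall.
That suppressed elongation corresponds to σ = E·Δ/L = 96×10³ × 3.654/2500 = 140.3 MPa.

σ ≈ 140 MPa (compressive)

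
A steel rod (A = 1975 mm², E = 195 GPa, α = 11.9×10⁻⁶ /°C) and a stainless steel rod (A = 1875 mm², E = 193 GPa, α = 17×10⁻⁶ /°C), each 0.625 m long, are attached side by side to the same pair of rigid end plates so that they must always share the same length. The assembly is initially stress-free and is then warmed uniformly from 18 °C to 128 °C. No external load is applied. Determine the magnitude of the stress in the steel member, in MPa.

σ ≈ 53 MPa (tensile)

Both members must finish at the same length. With the larger α, the stainless steel tends to over-expand; the plates restrain it, putting the stainless steel in compression and the steel in tension. With no external load the two internal forces are equal and opposite, magnitude P.
Compatibility of the two members (thermal + elastic change equal): (α₁ − α₂)ΔT = P·[1/(A₁E₁) + 1/(A₂E₂)].
|α₁ − α₂|·ΔT = 5.1×10⁻⁶ × 110 = 0.000561.
1/(A₁E₁) + 1/(A₂E₂) = 1/(1975×195×10³) + 1/(1875×193×10³) = 5.36×10⁻⁹ N⁻¹.
So P = 0.000561 / 5.36×10⁻⁹ = 104.7 kN.
σ_{steel} = P/A₁ = 104700/1975 = 53 MPa, tensile.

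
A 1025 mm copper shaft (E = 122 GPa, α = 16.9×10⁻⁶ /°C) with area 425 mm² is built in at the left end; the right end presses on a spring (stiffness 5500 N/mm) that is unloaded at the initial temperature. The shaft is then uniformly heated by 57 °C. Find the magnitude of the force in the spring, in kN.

Free thermal expansion: δ_free = αΔT L = 16.9×10⁻⁶ × 57 × 1025 = 0.9874 mm.
Let P be the compressive force at the spring. The shaft shortens elastically by PL/(AE) and the spring compresses by P/k; together these equal δ_free.
So P = δ_free / [L/(AE) + 1/k] = 0.9874 / [ 1025/(425×122×10³) + 1/(5500) ].
P = 0.9874 / 0.0002016 = 4898 N.

P ≈ 4.9 kN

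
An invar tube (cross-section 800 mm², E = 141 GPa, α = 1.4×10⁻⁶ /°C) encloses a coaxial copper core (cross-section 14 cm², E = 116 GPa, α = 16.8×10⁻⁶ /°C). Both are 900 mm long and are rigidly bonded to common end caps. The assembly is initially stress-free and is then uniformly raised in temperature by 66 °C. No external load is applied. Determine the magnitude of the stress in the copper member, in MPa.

Both members must finish at the same length. With the larger α, the copper tends to over-expand; the plates restrain it, putting the copper in compression and the invar in tension. With no external load the two internal forces are equal and opposite, magnitude P.
Setting the final lengths equal and cancelling L: (α₁ − α₂)ΔT = P/(A₁E₁) + P/(A₂E₂).
|α₁ − α₂|·ΔT = 15.4×10⁻⁶ × 66 = 0.001016.
1/(A₁E₁) + 1/(A₂E₂) = 1/(800×141×10³) + 1/(1400×116×10³) = 1.502×10⁻⁸ N⁻¹.
P = 0.001016 / 1.502×10⁻⁸ = 67660 N = 67.66 kN.
σ_{copper} = P/A₂ = 67660/1400 = 48.33 MPa, compressive.

σ ≈ 48.3 MPa (compressive)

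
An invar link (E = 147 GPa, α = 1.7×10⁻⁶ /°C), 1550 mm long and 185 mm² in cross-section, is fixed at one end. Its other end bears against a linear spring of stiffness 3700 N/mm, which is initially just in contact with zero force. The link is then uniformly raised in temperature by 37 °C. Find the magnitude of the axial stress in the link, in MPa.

σ ≈ 1.61 MPa (compressive)

Free thermal expansion: δ_free = αΔT L = 1.7×10⁻⁶ × 37 × 1550 = 0.09749 mm.
Let P be the compressive force at the spring. The link shortens elastically by PL/(AE) and the spring compresses by P/k; together these equal δ_free.
So P = δ_free / [L/(AE) + 1/k] = 0.09749 / [ 1550/(185×147×10³) + 1/(3700) ].
P = 0.09749 / 0.0003273 = 297.9 N.
σ = P/A = 297.9/185 = 1.61 MPa.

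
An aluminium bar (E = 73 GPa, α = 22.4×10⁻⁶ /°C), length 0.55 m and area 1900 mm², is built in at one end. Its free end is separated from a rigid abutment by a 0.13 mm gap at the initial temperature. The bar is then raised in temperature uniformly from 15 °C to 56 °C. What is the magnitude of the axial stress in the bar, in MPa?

Free thermal elongation = αΔT L = 22.4×10⁻⁶ × 41 × 550 = 0.5051 mm.
After closing the 0.13 mm clearance, 0.5051 − 0.13 = 0.3751 mm of expansion remains to be suppressed by the wall.
That suppressed elongation corresponds to σ = E·Δ/L = 73×10³ × 0.3751/550 = 49.79 MPa.

σ ≈ 49.8 MPa (compressive)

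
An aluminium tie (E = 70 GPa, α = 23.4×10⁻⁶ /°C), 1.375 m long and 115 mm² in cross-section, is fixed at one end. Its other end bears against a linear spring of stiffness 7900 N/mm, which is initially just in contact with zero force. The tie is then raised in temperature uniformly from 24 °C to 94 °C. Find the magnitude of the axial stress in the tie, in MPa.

If the spring were absent the tie would lengthen by αΔT L = 23.4×10⁻⁶ × 70 × 1375 = 2.252 mm.
Let P be the compressive force at the spring. The tie shortens elastically by PL/(AE) and the spring compresses by P/k; together these equal δ_free.
P [ L/(AE) + 1/k ] = δ_free → P [ 1375/(115×70×10³) + 1/(7900) ] = 2.252.
P = 2.252 / 0.0002974 = 7573 N.
σ = P/A = 7573/115 = 65.86 MPa.

σ ≈ 65.9 MPa (compressive)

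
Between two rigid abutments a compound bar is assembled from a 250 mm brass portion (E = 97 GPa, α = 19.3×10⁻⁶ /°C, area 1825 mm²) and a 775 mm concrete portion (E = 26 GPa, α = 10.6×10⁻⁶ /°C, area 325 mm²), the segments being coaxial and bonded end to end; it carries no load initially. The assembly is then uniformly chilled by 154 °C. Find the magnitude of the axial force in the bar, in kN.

If the supports were absent, the total length change would be Σ αᵢΔT Lᵢ = 19.3×10⁻⁶×154×250 + 10.6×10⁻⁶×154×775 = 2.008 mm.
The walls prevent any net length change, so an axial force P (same in every segment) develops. Compatibility: P · Σ Lᵢ/(AᵢEᵢ) = δ_free.
Σ Lᵢ/(AᵢEᵢ) = 250/(1825×97×10³) + 775/(325×26×10³) = 9.313×10⁻⁵ mm/N.
P = 2.008 / 9.313×10⁻⁵ = 21560 N = 21.56 kN, tensile.

P ≈ 21.6 kN (tensile)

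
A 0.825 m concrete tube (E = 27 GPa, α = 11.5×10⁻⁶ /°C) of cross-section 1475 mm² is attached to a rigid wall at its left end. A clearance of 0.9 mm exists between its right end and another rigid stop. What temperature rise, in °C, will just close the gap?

ΔT ≈ 94.9 °C

Contact occurs when the free expansion equals the gap: αΔT L = 0.9 mm.
ΔT = 0.9 / (11.5×10⁻⁶ × 825) = 94.86 °C.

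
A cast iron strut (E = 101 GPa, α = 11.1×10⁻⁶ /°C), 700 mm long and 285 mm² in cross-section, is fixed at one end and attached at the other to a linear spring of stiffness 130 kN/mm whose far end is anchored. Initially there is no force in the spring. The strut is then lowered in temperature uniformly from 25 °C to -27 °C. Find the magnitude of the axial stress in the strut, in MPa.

The unrestrained thermal change is αΔT L = 11.1×10⁻⁶ × 52 × 700 = 0.404 mm.
Let P be the tensile force in the spring. The strut extends elastically by PL/(AE) and the spring stretches by P/k; together these equal δ_free.
So P = δ_free / [L/(AE) + 1/k] = 0.404 / [ 700/(285×101×10³) + 1/(130×10³) ].
P = 0.404 / 3.201×10⁻⁵ = 12620 N.
σ = P/A = 12620/285 = 44.29 MPa.

σ ≈ 44.3 MPa (tensile)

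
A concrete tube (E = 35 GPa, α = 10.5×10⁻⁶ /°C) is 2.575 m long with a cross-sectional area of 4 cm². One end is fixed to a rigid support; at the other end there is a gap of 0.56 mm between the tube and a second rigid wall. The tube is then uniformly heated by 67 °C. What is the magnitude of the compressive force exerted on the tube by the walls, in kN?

Unrestrained expansion: δ_free = αΔT L = 10.5×10⁻⁶ × 67 × 2575 = 1.812 mm.
This exceeds the 0.56 mm gap, so the wall pushes back. The portion of expansion that must be recovered elastically is δ_free − gap = 1.812 − 0.56 = 1.252 mm.
Compatibility: PL/(AE) = 1.252 mm, so σ = P/A = E × (1.252/2575) = 17.01 MPa.
Force on the wall = σA = 17.01 × 400 mm² = 6.804 kN.

P ≈ 6.8 kN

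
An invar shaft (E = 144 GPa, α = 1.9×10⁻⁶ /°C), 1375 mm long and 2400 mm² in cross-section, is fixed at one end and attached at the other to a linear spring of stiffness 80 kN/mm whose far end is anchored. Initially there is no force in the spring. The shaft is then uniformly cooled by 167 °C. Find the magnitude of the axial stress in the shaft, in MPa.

If the spring were absent the shaft would shorten by αΔT L = 1.9×10⁻⁶ × 167 × 1375 = 0.4363 mm.
Let P be the tensile force in the spring. The shaft extends elastically by PL/(AE) and the spring stretches by P/k; together these equal δ_free.
P [ L/(AE) + 1/k ] = δ_free → P [ 1375/(2400×144×10³) + 1/(80×10³) ] = 0.4363.
P = 0.4363 / 1.648×10⁻⁵ = 26480 N.
σ = P/A = 26480/2400 = 11.03 MPa.

σ ≈ 11 MPa (tensile)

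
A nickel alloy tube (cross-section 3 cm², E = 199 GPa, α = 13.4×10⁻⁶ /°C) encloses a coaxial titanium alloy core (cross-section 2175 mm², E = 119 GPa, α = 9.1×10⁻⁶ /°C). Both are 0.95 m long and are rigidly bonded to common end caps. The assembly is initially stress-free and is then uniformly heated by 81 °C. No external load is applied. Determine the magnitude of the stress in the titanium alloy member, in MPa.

Both members must finish at the same length. With the larger α, the nickel alloy tends to over-expand; the plates restrain it, putting the nickel alloy in compression and the titanium alloy in tension. With no external load the two internal forces are equal and opposite, magnitude P.
Compatibility of the two members (thermal + elastic change equal): (α₁ − α₂)ΔT = P·[1/(A₁E₁) + 1/(A₂E₂)].
|α₁ − α₂|·ΔT = 4.3×10⁻⁶ × 81 = 0.0003483.
1/(A₁E₁) + 1/(A₂E₂) = 1/(300×199×10³) + 1/(2175×119×10³) = 2.061×10⁻⁸ N⁻¹.
So P = 0.0003483 / 2.061×10⁻⁸ = 16.9 kN.
σ_{titanium alloy} = P/A₂ = 16900/2175 = 7.768 MPa, tensile.

σ ≈ 7.77 MPa (tensile)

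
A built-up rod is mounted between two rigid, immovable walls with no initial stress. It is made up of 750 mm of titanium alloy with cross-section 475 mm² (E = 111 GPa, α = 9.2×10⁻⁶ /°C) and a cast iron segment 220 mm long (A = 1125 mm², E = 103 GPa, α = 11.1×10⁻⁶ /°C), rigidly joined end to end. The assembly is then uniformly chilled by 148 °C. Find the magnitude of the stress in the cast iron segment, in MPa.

With the walls removed the bar would change length by δ_free = Σ αᵢΔT Lᵢ = 9.2×10⁻⁶×148×750 + 11.1×10⁻⁶×148×220 = 1.383 mm.
Since the ends are fixed, an axial force P builds up, equal in every segment, with P · Σ Lᵢ/(AᵢEᵢ) = δ_free.
The series flexibility is Σ Lᵢ/(AᵢEᵢ) = 750/(475×111×10³) + 220/(1125×103×10³) = 1.612×10⁻⁵ mm/N.
So P = 1.383 / 1.612×10⁻⁵ = 85.75 kN, tensile.
σ_{cast iron} = P / A = 85750 / 1125 = 76.22 MPa.

σ ≈ 76.2 MPa (tensile)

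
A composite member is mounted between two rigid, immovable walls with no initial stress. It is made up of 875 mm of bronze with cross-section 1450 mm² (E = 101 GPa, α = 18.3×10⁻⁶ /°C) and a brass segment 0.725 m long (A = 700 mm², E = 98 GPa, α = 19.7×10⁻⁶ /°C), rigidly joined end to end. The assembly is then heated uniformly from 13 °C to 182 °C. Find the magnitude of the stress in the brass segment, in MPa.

With the walls removed the bar would change length by δ_free = Σ αᵢΔT Lᵢ = 18.3×10⁻⁶×169×875 + 19.7×10⁻⁶×169×725 = 5.12 mm.
The rigid supports impose zero overall length change; the single axial force P common to all segments must satisfy P Σ Lᵢ/(AᵢEᵢ) = δ_free.
Σ Lᵢ/(AᵢEᵢ) = 875/(1450×101×10³) + 725/(700×98×10³) = 1.654×10⁻⁵ mm/N.
So P = 5.12 / 1.654×10⁻⁵ = 309.5 kN, compressive.
σ_{brass} = P / A = 309500 / 700 = 442.1 MPa.

σ ≈ 442 MPa (compressive)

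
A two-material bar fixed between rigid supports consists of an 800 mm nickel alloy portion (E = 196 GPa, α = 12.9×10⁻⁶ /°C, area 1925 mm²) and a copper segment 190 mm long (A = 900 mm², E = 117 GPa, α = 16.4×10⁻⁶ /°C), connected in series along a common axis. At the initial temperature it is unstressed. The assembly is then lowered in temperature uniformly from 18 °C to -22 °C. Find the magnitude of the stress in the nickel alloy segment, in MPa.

Free thermal contraction of the whole bar: Σ αᵢΔT Lᵢ = 12.9×10⁻⁶×40×800 + 16.4×10⁻⁶×40×190 = 0.5374 mm.
The walls prevent any net length change, so an axial force P (same in every segment) develops. Compatibility: P · Σ Lᵢ/(AᵢEᵢ) = δ_free.
The series flexibility is Σ Lᵢ/(AᵢEᵢ) = 800/(1925×196×10³) + 190/(900×117×10³) = 3.925×10⁻⁶ mm/N.
Hence P = δ_free / Σ(L/AE) = 0.5374/3.925×10⁻⁶ = 136.9 kN (tensile).
σ_{nickel alloy} = P / A = 136900 / 1925 = 71.14 MPa.

σ ≈ 71.1 MPa (tensile)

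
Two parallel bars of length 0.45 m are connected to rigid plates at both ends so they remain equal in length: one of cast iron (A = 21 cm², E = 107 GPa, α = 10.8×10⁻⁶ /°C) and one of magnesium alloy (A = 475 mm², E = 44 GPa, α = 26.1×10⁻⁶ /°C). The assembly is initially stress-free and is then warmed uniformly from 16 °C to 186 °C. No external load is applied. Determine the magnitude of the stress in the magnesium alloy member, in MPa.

Equilibrium of a rigid end plate with no external load gives equal and opposite internal forces ±P in the two members. Since α_{magnesium alloy} > α_{cast iron}, heating drives the magnesium alloy into compression and the cast iron into tension.
Equating the net (thermal + elastic) strains gives |α₁ − α₂|·ΔT = P·[1/(A₁E₁) + 1/(A₂E₂)].
|α₁ − α₂|·ΔT = 15.3×10⁻⁶ × 170 = 0.002601.
1/(A₁E₁) + 1/(A₂E₂) = 1/(2100×107×10³) + 1/(475×44×10³) = 5.23×10⁻⁸ N⁻¹.
So P = 0.002601 / 5.23×10⁻⁸ = 49.73 kN.
σ_{magnesium alloy} = P/A₂ = 49730/475 = 104.7 MPa, compressive.

σ ≈ 105 MPa (compressive)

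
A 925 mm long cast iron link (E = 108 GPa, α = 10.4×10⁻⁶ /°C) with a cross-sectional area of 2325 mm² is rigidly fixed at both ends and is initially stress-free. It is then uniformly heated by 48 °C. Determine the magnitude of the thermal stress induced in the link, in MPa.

Because both ends are immovable the net strain is zero, and the suppressed thermal strain is αΔT = 10.4×10⁻⁶ × 48 = 499.2×10⁻⁶.
σ = EαΔT = 108×10³ × 10.4×10⁻⁶ × 48 = 53.91 MPa (compressive; the link is trying to expand).

σ ≈ 53.9 MPa (compressive)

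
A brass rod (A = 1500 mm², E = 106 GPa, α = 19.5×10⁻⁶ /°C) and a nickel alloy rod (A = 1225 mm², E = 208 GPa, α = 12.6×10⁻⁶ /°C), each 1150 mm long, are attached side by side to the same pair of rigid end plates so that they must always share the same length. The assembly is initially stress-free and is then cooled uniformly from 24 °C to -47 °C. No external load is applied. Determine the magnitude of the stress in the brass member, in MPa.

σ ≈ 32 MPa (tensile)

Equilibrium of a rigid end plate with no external load gives equal and opposite internal forces ±P in the two members. Since α_{brass} > α_{nickel alloy}, cooling drives the brass into tension and the nickel alloy into compression.
Setting the final lengths equal and cancelling L: (α₁ − α₂)ΔT = P/(A₁E₁) + P/(A₂E₂).
|α₁ − α₂|·ΔT = 6.9×10⁻⁶ × 71 = 0.0004899.
1/(A₁E₁) + 1/(A₂E₂) = 1/(1500×106×10³) + 1/(1225×208×10³) = 1.021×10⁻⁸ N⁻¹.
P = 0.0004899 / 1.021×10⁻⁸ = 47960 N = 47.96 kN.
σ_{brass} = P/A₁ = 47960/1500 = 31.98 MPa, tensile.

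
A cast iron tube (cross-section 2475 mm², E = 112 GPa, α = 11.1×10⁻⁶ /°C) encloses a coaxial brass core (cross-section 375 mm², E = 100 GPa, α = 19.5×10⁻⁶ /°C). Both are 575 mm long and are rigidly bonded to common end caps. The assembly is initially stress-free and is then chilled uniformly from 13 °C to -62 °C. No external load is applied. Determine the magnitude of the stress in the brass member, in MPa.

σ ≈ 55.5 MPa (tensile)

The brass has the larger α, so on cooling it would change length more than the cast iron if both were free. The rigid plates force a common final length, so the brass is put into tension and the cast iron into compression, with equal and opposite forces P (no external load).
Equating the net (thermal + elastic) strains gives |α₁ − α₂|·ΔT = P·[1/(A₁E₁) + 1/(A₂E₂)].
|α₁ − α₂|·ΔT = 8.4×10⁻⁶ × 75 = 0.00063.
1/(A₁E₁) + 1/(A₂E₂) = 1/(2475×112×10³) + 1/(375×100×10³) = 3.027×10⁻⁸ N⁻¹.
P = 0.00063 / 3.027×10⁻⁸ = 20810 N = 20.81 kN.
σ_{brass} = P/A₂ = 20810/375 = 55.49 MPa, tensile.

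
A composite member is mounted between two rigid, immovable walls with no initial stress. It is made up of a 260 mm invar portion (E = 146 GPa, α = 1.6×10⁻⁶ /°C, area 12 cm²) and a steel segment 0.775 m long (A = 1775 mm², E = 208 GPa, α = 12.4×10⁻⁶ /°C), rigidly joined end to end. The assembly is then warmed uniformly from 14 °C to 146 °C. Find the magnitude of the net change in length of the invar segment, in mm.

Free thermal expansion of the whole bar: Σ αᵢΔT Lᵢ = 1.6×10⁻⁶×132×260 + 12.4×10⁻⁶×132×775 = 1.323 mm.
The walls prevent any net length change, so an axial force P (same in every segment) develops. Compatibility: P · Σ Lᵢ/(AᵢEᵢ) = δ_free.
Σ Lᵢ/(AᵢEᵢ) = 260/(1200×146×10³) + 775/(1775×208×10³) = 3.583×10⁻⁶ mm/N.
Hence P = δ_free / Σ(L/AE) = 1.323/3.583×10⁻⁶ = 369.3 kN (compressive).
For the invar segment, free thermal change = 1.6×10⁻⁶×132×260 = 0.05491 mm and elastic change from P = 369300×260/(1200×146×10³) = 0.5481 mm; these oppose, so the net change is 0.493 mm (segment shortens).

|ΔL| ≈ 0.493 mm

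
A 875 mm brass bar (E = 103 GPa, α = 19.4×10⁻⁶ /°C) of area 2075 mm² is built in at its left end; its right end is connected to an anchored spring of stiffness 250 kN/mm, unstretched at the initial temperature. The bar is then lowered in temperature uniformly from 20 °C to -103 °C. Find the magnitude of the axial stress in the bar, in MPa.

σ ≈ 124 MPa (tensile)

The unrestrained thermal change is αΔT L = 19.4×10⁻⁶ × 123 × 875 = 2.088 mm.
With a force P in the spring, the elastic change of the bar is PL/(AE) and that of the spring is P/k; compatibility requires their sum to equal δ_free.
So P = δ_free / [L/(AE) + 1/k] = 2.088 / [ 875/(2075×103×10³) + 1/(250×10³) ].
P = 2.088 / 8.094×10⁻⁶ = 258000 N.
σ = P/A = 258000/2075 = 124.3 MPa.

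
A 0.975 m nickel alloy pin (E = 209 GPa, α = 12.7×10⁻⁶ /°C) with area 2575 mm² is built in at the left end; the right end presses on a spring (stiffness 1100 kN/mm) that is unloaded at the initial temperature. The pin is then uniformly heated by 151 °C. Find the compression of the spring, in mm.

The unrestrained thermal change is αΔT L = 12.7×10⁻⁶ × 151 × 975 = 1.87 mm.
Let P be the compressive force at the spring. The pin shortens elastically by PL/(AE) and the spring compresses by P/k; together these equal δ_free.
So P = δ_free / [L/(AE) + 1/k] = 1.87 / [ 975/(2575×209×10³) + 1/(1100×10³) ].
P = 1.87 / 2.721×10⁻⁶ = 687200 N.
Spring compression = P/k = 687200/(1100×10³) = 0.6247 mm.

δ ≈ 0.625 mm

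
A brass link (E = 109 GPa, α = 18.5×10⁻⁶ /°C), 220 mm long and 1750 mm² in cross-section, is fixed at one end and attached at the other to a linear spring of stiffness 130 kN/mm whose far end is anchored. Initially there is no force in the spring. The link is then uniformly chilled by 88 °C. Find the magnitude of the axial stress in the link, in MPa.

If the spring were absent the link would shorten by αΔT L = 18.5×10⁻⁶ × 88 × 220 = 0.3582 mm.
Let P be the tensile force in the spring. The link extends elastically by PL/(AE) and the spring stretches by P/k; together these equal δ_free.
P [ L/(AE) + 1/k ] = δ_free → P [ 220/(1750×109×10³) + 1/(130×10³) ] = 0.3582.
P = 0.3582 / 8.846×10⁻⁶ = 40490 N.
σ = P/A = 40490/1750 = 23.14 MPa.

σ ≈ 23.1 MPa (tensile)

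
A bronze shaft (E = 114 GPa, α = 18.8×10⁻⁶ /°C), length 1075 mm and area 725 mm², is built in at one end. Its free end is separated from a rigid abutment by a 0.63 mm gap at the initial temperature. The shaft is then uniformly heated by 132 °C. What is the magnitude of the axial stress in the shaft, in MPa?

σ ≈ 216 MPa (compressive)

Free thermal elongation = αΔT L = 18.8×10⁻⁶ × 132 × 1075 = 2.668 mm.
After closing the 0.63 mm clearance, 2.668 − 0.63 = 2.038 mm of expansion remains to be suppressed by the wall.
So σ = E(δ_free − g)/L = 114×10³ × 2.038/1075 = 216.1 MPa.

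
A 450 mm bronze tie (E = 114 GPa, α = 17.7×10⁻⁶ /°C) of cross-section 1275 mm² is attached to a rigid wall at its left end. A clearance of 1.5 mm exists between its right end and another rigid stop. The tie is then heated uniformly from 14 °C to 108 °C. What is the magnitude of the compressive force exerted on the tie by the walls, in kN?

P ≈ 0 kN

Unrestrained expansion: δ_free = αΔT L = 17.7×10⁻⁶ × 94 × 450 = 0.7487 mm.
Since δ_free = 0.749 mm is less than the 1.5 mm gap, the tie never touches the wall. No axial force develops.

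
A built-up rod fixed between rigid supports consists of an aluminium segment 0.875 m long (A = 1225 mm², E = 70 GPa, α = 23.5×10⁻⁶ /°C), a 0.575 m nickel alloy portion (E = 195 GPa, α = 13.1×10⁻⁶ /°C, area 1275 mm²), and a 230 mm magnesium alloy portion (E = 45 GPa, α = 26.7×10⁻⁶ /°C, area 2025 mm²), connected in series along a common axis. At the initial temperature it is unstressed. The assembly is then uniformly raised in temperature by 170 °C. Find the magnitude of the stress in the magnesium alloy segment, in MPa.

σ ≈ 191 MPa (compressive)

If the supports were absent, the total length change would be Σ αᵢΔT Lᵢ = 23.5×10⁻⁶×170×875 + 13.1×10⁻⁶×170×575 + 26.7×10⁻⁶×170×230 = 5.82 mm.
Since the ends are fixed, an axial force P builds up, equal in every segment, with P · Σ Lᵢ/(AᵢEᵢ) = δ_free.
The series flexibility is Σ Lᵢ/(AᵢEᵢ) = 875/(1225×70×10³) + 575/(1275×195×10³) + 230/(2025×45×10³) = 1.504×10⁻⁵ mm/N.
Hence P = δ_free / Σ(L/AE) = 5.82/1.504×10⁻⁵ = 387 kN (compressive).
σ_{magnesium alloy} = P / A = 387000 / 2025 = 191.1 MPa.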